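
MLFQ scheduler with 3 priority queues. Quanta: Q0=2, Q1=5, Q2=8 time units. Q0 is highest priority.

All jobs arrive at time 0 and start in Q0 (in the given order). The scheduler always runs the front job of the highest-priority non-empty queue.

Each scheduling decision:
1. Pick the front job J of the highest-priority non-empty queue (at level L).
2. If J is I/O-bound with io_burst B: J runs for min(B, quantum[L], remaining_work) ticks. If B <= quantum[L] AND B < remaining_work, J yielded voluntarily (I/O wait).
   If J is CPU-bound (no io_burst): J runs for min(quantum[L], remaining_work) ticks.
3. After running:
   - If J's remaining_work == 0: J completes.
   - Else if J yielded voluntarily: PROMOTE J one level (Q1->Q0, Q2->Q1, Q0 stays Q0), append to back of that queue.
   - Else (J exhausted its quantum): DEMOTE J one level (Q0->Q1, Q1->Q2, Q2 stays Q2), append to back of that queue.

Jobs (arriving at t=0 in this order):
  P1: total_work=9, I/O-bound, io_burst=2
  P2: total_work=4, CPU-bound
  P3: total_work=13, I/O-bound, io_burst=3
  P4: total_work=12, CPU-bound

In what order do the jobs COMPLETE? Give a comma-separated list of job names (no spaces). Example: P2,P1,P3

t=0-2: P1@Q0 runs 2, rem=7, I/O yield, promote→Q0. Q0=[P2,P3,P4,P1] Q1=[] Q2=[]
t=2-4: P2@Q0 runs 2, rem=2, quantum used, demote→Q1. Q0=[P3,P4,P1] Q1=[P2] Q2=[]
t=4-6: P3@Q0 runs 2, rem=11, quantum used, demote→Q1. Q0=[P4,P1] Q1=[P2,P3] Q2=[]
t=6-8: P4@Q0 runs 2, rem=10, quantum used, demote→Q1. Q0=[P1] Q1=[P2,P3,P4] Q2=[]
t=8-10: P1@Q0 runs 2, rem=5, I/O yield, promote→Q0. Q0=[P1] Q1=[P2,P3,P4] Q2=[]
t=10-12: P1@Q0 runs 2, rem=3, I/O yield, promote→Q0. Q0=[P1] Q1=[P2,P3,P4] Q2=[]
t=12-14: P1@Q0 runs 2, rem=1, I/O yield, promote→Q0. Q0=[P1] Q1=[P2,P3,P4] Q2=[]
t=14-15: P1@Q0 runs 1, rem=0, completes. Q0=[] Q1=[P2,P3,P4] Q2=[]
t=15-17: P2@Q1 runs 2, rem=0, completes. Q0=[] Q1=[P3,P4] Q2=[]
t=17-20: P3@Q1 runs 3, rem=8, I/O yield, promote→Q0. Q0=[P3] Q1=[P4] Q2=[]
t=20-22: P3@Q0 runs 2, rem=6, quantum used, demote→Q1. Q0=[] Q1=[P4,P3] Q2=[]
t=22-27: P4@Q1 runs 5, rem=5, quantum used, demote→Q2. Q0=[] Q1=[P3] Q2=[P4]
t=27-30: P3@Q1 runs 3, rem=3, I/O yield, promote→Q0. Q0=[P3] Q1=[] Q2=[P4]
t=30-32: P3@Q0 runs 2, rem=1, quantum used, demote→Q1. Q0=[] Q1=[P3] Q2=[P4]
t=32-33: P3@Q1 runs 1, rem=0, completes. Q0=[] Q1=[] Q2=[P4]
t=33-38: P4@Q2 runs 5, rem=0, completes. Q0=[] Q1=[] Q2=[]

Answer: P1,P2,P3,P4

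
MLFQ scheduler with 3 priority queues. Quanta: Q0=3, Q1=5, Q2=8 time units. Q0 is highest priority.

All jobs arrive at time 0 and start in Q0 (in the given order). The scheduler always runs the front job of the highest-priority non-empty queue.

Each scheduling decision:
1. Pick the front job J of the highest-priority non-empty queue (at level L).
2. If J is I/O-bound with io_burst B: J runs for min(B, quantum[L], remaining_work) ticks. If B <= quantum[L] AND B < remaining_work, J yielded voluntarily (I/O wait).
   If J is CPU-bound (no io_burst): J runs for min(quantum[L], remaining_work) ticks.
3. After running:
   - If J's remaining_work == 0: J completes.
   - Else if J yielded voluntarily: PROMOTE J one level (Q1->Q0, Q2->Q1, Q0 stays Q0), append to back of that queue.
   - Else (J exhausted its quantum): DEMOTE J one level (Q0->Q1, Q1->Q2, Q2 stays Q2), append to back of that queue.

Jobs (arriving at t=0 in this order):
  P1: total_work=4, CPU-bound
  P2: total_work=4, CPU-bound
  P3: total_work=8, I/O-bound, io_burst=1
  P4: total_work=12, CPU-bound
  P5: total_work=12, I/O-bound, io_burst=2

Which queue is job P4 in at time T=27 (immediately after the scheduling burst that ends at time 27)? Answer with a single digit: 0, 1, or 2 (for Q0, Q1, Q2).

t=0-3: P1@Q0 runs 3, rem=1, quantum used, demote→Q1. Q0=[P2,P3,P4,P5] Q1=[P1] Q2=[]
t=3-6: P2@Q0 runs 3, rem=1, quantum used, demote→Q1. Q0=[P3,P4,P5] Q1=[P1,P2] Q2=[]
t=6-7: P3@Q0 runs 1, rem=7, I/O yield, promote→Q0. Q0=[P4,P5,P3] Q1=[P1,P2] Q2=[]
t=7-10: P4@Q0 runs 3, rem=9, quantum used, demote→Q1. Q0=[P5,P3] Q1=[P1,P2,P4] Q2=[]
t=10-12: P5@Q0 runs 2, rem=10, I/O yield, promote→Q0. Q0=[P3,P5] Q1=[P1,P2,P4] Q2=[]
t=12-13: P3@Q0 runs 1, rem=6, I/O yield, promote→Q0. Q0=[P5,P3] Q1=[P1,P2,P4] Q2=[]
t=13-15: P5@Q0 runs 2, rem=8, I/O yield, promote→Q0. Q0=[P3,P5] Q1=[P1,P2,P4] Q2=[]
t=15-16: P3@Q0 runs 1, rem=5, I/O yield, promote→Q0. Q0=[P5,P3] Q1=[P1,P2,P4] Q2=[]
t=16-18: P5@Q0 runs 2, rem=6, I/O yield, promote→Q0. Q0=[P3,P5] Q1=[P1,P2,P4] Q2=[]
t=18-19: P3@Q0 runs 1, rem=4, I/O yield, promote→Q0. Q0=[P5,P3] Q1=[P1,P2,P4] Q2=[]
t=19-21: P5@Q0 runs 2, rem=4, I/O yield, promote→Q0. Q0=[P3,P5] Q1=[P1,P2,P4] Q2=[]
t=21-22: P3@Q0 runs 1, rem=3, I/O yield, promote→Q0. Q0=[P5,P3] Q1=[P1,P2,P4] Q2=[]
t=22-24: P5@Q0 runs 2, rem=2, I/O yield, promote→Q0. Q0=[P3,P5] Q1=[P1,P2,P4] Q2=[]
t=24-25: P3@Q0 runs 1, rem=2, I/O yield, promote→Q0. Q0=[P5,P3] Q1=[P1,P2,P4] Q2=[]
t=25-27: P5@Q0 runs 2, rem=0, completes. Q0=[P3] Q1=[P1,P2,P4] Q2=[]
t=27-28: P3@Q0 runs 1, rem=1, I/O yield, promote→Q0. Q0=[P3] Q1=[P1,P2,P4] Q2=[]
t=28-29: P3@Q0 runs 1, rem=0, completes. Q0=[] Q1=[P1,P2,P4] Q2=[]
t=29-30: P1@Q1 runs 1, rem=0, completes. Q0=[] Q1=[P2,P4] Q2=[]
t=30-31: P2@Q1 runs 1, rem=0, completes. Q0=[] Q1=[P4] Q2=[]
t=31-36: P4@Q1 runs 5, rem=4, quantum used, demote→Q2. Q0=[] Q1=[] Q2=[P4]
t=36-40: P4@Q2 runs 4, rem=0, completes. Q0=[] Q1=[] Q2=[]

Answer: 1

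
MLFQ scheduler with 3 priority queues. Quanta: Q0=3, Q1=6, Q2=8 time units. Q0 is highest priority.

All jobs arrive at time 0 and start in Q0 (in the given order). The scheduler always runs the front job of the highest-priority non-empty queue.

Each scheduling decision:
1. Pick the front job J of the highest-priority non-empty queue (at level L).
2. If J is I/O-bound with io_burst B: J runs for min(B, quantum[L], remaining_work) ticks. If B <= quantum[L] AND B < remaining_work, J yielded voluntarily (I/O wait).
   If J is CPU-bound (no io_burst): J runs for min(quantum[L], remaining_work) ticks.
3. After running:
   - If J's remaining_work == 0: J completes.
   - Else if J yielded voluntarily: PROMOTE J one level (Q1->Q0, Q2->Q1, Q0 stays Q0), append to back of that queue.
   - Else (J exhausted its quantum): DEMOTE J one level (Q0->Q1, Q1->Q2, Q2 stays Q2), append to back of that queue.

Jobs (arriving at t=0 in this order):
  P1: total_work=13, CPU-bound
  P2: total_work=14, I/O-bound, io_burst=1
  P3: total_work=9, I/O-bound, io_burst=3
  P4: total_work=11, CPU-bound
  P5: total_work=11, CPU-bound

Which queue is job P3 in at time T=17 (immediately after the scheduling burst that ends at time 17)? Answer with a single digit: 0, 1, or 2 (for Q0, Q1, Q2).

Answer: 0

Derivation:
t=0-3: P1@Q0 runs 3, rem=10, quantum used, demote→Q1. Q0=[P2,P3,P4,P5] Q1=[P1] Q2=[]
t=3-4: P2@Q0 runs 1, rem=13, I/O yield, promote→Q0. Q0=[P3,P4,P5,P2] Q1=[P1] Q2=[]
t=4-7: P3@Q0 runs 3, rem=6, I/O yield, promote→Q0. Q0=[P4,P5,P2,P3] Q1=[P1] Q2=[]
t=7-10: P4@Q0 runs 3, rem=8, quantum used, demote→Q1. Q0=[P5,P2,P3] Q1=[P1,P4] Q2=[]
t=10-13: P5@Q0 runs 3, rem=8, quantum used, demote→Q1. Q0=[P2,P3] Q1=[P1,P4,P5] Q2=[]
t=13-14: P2@Q0 runs 1, rem=12, I/O yield, promote→Q0. Q0=[P3,P2] Q1=[P1,P4,P5] Q2=[]
t=14-17: P3@Q0 runs 3, rem=3, I/O yield, promote→Q0. Q0=[P2,P3] Q1=[P1,P4,P5] Q2=[]
t=17-18: P2@Q0 runs 1, rem=11, I/O yield, promote→Q0. Q0=[P3,P2] Q1=[P1,P4,P5] Q2=[]
t=18-21: P3@Q0 runs 3, rem=0, completes. Q0=[P2] Q1=[P1,P4,P5] Q2=[]
t=21-22: P2@Q0 runs 1, rem=10, I/O yield, promote→Q0. Q0=[P2] Q1=[P1,P4,P5] Q2=[]
t=22-23: P2@Q0 runs 1, rem=9, I/O yield, promote→Q0. Q0=[P2] Q1=[P1,P4,P5] Q2=[]
t=23-24: P2@Q0 runs 1, rem=8, I/O yield, promote→Q0. Q0=[P2] Q1=[P1,P4,P5] Q2=[]
t=24-25: P2@Q0 runs 1, rem=7, I/O yield, promote→Q0. Q0=[P2] Q1=[P1,P4,P5] Q2=[]
t=25-26: P2@Q0 runs 1, rem=6, I/O yield, promote→Q0. Q0=[P2] Q1=[P1,P4,P5] Q2=[]
t=26-27: P2@Q0 runs 1, rem=5, I/O yield, promote→Q0. Q0=[P2] Q1=[P1,P4,P5] Q2=[]
t=27-28: P2@Q0 runs 1, rem=4, I/O yield, promote→Q0. Q0=[P2] Q1=[P1,P4,P5] Q2=[]
t=28-29: P2@Q0 runs 1, rem=3, I/O yield, promote→Q0. Q0=[P2] Q1=[P1,P4,P5] Q2=[]
t=29-30: P2@Q0 runs 1, rem=2, I/O yield, promote→Q0. Q0=[P2] Q1=[P1,P4,P5] Q2=[]
t=30-31: P2@Q0 runs 1, rem=1, I/O yield, promote→Q0. Q0=[P2] Q1=[P1,P4,P5] Q2=[]
t=31-32: P2@Q0 runs 1, rem=0, completes. Q0=[] Q1=[P1,P4,P5] Q2=[]
t=32-38: P1@Q1 runs 6, rem=4, quantum used, demote→Q2. Q0=[] Q1=[P4,P5] Q2=[P1]
t=38-44: P4@Q1 runs 6, rem=2, quantum used, demote→Q2. Q0=[] Q1=[P5] Q2=[P1,P4]
t=44-50: P5@Q1 runs 6, rem=2, quantum used, demote→Q2. Q0=[] Q1=[] Q2=[P1,P4,P5]
t=50-54: P1@Q2 runs 4, rem=0, completes. Q0=[] Q1=[] Q2=[P4,P5]
t=54-56: P4@Q2 runs 2, rem=0, completes. Q0=[] Q1=[] Q2=[P5]
t=56-58: P5@Q2 runs 2, rem=0, completes. Q0=[] Q1=[] Q2=[]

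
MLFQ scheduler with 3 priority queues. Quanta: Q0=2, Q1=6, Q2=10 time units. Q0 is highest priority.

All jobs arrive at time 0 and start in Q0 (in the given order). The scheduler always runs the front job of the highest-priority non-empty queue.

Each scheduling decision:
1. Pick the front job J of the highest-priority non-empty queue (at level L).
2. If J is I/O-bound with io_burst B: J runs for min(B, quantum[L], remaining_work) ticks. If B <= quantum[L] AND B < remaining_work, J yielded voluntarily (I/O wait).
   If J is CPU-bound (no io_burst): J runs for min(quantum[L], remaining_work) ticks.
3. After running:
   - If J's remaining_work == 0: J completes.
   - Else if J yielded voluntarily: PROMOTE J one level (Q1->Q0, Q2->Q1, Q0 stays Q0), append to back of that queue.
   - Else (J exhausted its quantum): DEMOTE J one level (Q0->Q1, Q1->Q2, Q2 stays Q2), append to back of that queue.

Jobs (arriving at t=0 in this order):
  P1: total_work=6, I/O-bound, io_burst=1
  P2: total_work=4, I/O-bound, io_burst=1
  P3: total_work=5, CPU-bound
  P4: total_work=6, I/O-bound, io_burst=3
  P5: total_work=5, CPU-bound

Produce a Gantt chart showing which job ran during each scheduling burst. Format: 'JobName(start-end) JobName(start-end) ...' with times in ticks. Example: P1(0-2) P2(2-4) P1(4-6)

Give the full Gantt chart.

t=0-1: P1@Q0 runs 1, rem=5, I/O yield, promote→Q0. Q0=[P2,P3,P4,P5,P1] Q1=[] Q2=[]
t=1-2: P2@Q0 runs 1, rem=3, I/O yield, promote→Q0. Q0=[P3,P4,P5,P1,P2] Q1=[] Q2=[]
t=2-4: P3@Q0 runs 2, rem=3, quantum used, demote→Q1. Q0=[P4,P5,P1,P2] Q1=[P3] Q2=[]
t=4-6: P4@Q0 runs 2, rem=4, quantum used, demote→Q1. Q0=[P5,P1,P2] Q1=[P3,P4] Q2=[]
t=6-8: P5@Q0 runs 2, rem=3, quantum used, demote→Q1. Q0=[P1,P2] Q1=[P3,P4,P5] Q2=[]
t=8-9: P1@Q0 runs 1, rem=4, I/O yield, promote→Q0. Q0=[P2,P1] Q1=[P3,P4,P5] Q2=[]
t=9-10: P2@Q0 runs 1, rem=2, I/O yield, promote→Q0. Q0=[P1,P2] Q1=[P3,P4,P5] Q2=[]
t=10-11: P1@Q0 runs 1, rem=3, I/O yield, promote→Q0. Q0=[P2,P1] Q1=[P3,P4,P5] Q2=[]
t=11-12: P2@Q0 runs 1, rem=1, I/O yield, promote→Q0. Q0=[P1,P2] Q1=[P3,P4,P5] Q2=[]
t=12-13: P1@Q0 runs 1, rem=2, I/O yield, promote→Q0. Q0=[P2,P1] Q1=[P3,P4,P5] Q2=[]
t=13-14: P2@Q0 runs 1, rem=0, completes. Q0=[P1] Q1=[P3,P4,P5] Q2=[]
t=14-15: P1@Q0 runs 1, rem=1, I/O yield, promote→Q0. Q0=[P1] Q1=[P3,P4,P5] Q2=[]
t=15-16: P1@Q0 runs 1, rem=0, completes. Q0=[] Q1=[P3,P4,P5] Q2=[]
t=16-19: P3@Q1 runs 3, rem=0, completes. Q0=[] Q1=[P4,P5] Q2=[]
t=19-22: P4@Q1 runs 3, rem=1, I/O yield, promote→Q0. Q0=[P4] Q1=[P5] Q2=[]
t=22-23: P4@Q0 runs 1, rem=0, completes. Q0=[] Q1=[P5] Q2=[]
t=23-26: P5@Q1 runs 3, rem=0, completes. Q0=[] Q1=[] Q2=[]

Answer: P1(0-1) P2(1-2) P3(2-4) P4(4-6) P5(6-8) P1(8-9) P2(9-10) P1(10-11) P2(11-12) P1(12-13) P2(13-14) P1(14-15) P1(15-16) P3(16-19) P4(19-22) P4(22-23) P5(23-26)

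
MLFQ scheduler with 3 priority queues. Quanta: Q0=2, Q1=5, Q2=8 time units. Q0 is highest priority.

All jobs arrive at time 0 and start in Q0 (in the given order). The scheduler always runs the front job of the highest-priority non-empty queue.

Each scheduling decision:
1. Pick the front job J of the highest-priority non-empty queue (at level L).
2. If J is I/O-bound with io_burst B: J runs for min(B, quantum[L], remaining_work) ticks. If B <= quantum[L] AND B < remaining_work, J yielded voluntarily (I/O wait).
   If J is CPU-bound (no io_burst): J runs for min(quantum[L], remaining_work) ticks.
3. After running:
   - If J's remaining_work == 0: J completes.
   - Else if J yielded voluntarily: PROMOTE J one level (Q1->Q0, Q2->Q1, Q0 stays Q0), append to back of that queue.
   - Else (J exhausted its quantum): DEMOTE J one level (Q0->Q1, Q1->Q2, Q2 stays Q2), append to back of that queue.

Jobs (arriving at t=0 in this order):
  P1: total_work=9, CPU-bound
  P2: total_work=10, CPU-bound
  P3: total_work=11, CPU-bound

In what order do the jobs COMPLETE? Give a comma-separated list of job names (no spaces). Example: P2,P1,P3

t=0-2: P1@Q0 runs 2, rem=7, quantum used, demote→Q1. Q0=[P2,P3] Q1=[P1] Q2=[]
t=2-4: P2@Q0 runs 2, rem=8, quantum used, demote→Q1. Q0=[P3] Q1=[P1,P2] Q2=[]
t=4-6: P3@Q0 runs 2, rem=9, quantum used, demote→Q1. Q0=[] Q1=[P1,P2,P3] Q2=[]
t=6-11: P1@Q1 runs 5, rem=2, quantum used, demote→Q2. Q0=[] Q1=[P2,P3] Q2=[P1]
t=11-16: P2@Q1 runs 5, rem=3, quantum used, demote→Q2. Q0=[] Q1=[P3] Q2=[P1,P2]
t=16-21: P3@Q1 runs 5, rem=4, quantum used, demote→Q2. Q0=[] Q1=[] Q2=[P1,P2,P3]
t=21-23: P1@Q2 runs 2, rem=0, completes. Q0=[] Q1=[] Q2=[P2,P3]
t=23-26: P2@Q2 runs 3, rem=0, completes. Q0=[] Q1=[] Q2=[P3]
t=26-30: P3@Q2 runs 4, rem=0, completes. Q0=[] Q1=[] Q2=[]

Answer: P1,P2,P3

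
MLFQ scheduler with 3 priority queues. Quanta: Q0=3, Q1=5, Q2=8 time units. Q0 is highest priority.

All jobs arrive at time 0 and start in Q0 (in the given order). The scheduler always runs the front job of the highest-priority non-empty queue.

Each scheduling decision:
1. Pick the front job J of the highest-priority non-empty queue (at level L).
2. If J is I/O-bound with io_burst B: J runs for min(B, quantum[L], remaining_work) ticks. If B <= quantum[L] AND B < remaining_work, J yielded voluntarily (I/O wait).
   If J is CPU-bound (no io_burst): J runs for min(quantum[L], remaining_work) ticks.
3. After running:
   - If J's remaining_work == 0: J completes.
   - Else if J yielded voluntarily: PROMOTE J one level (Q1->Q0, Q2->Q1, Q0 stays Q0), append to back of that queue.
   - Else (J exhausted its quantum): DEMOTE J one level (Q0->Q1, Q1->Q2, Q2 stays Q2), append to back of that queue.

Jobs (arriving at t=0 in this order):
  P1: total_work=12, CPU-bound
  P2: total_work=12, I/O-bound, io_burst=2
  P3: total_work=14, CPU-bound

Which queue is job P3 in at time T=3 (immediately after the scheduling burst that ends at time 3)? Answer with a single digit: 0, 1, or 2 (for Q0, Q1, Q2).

Answer: 0

Derivation:
t=0-3: P1@Q0 runs 3, rem=9, quantum used, demote→Q1. Q0=[P2,P3] Q1=[P1] Q2=[]
t=3-5: P2@Q0 runs 2, rem=10, I/O yield, promote→Q0. Q0=[P3,P2] Q1=[P1] Q2=[]
t=5-8: P3@Q0 runs 3, rem=11, quantum used, demote→Q1. Q0=[P2] Q1=[P1,P3] Q2=[]
t=8-10: P2@Q0 runs 2, rem=8, I/O yield, promote→Q0. Q0=[P2] Q1=[P1,P3] Q2=[]
t=10-12: P2@Q0 runs 2, rem=6, I/O yield, promote→Q0. Q0=[P2] Q1=[P1,P3] Q2=[]
t=12-14: P2@Q0 runs 2, rem=4, I/O yield, promote→Q0. Q0=[P2] Q1=[P1,P3] Q2=[]
t=14-16: P2@Q0 runs 2, rem=2, I/O yield, promote→Q0. Q0=[P2] Q1=[P1,P3] Q2=[]
t=16-18: P2@Q0 runs 2, rem=0, completes. Q0=[] Q1=[P1,P3] Q2=[]
t=18-23: P1@Q1 runs 5, rem=4, quantum used, demote→Q2. Q0=[] Q1=[P3] Q2=[P1]
t=23-28: P3@Q1 runs 5, rem=6, quantum used, demote→Q2. Q0=[] Q1=[] Q2=[P1,P3]
t=28-32: P1@Q2 runs 4, rem=0, completes. Q0=[] Q1=[] Q2=[P3]
t=32-38: P3@Q2 runs 6, rem=0, completes. Q0=[] Q1=[] Q2=[]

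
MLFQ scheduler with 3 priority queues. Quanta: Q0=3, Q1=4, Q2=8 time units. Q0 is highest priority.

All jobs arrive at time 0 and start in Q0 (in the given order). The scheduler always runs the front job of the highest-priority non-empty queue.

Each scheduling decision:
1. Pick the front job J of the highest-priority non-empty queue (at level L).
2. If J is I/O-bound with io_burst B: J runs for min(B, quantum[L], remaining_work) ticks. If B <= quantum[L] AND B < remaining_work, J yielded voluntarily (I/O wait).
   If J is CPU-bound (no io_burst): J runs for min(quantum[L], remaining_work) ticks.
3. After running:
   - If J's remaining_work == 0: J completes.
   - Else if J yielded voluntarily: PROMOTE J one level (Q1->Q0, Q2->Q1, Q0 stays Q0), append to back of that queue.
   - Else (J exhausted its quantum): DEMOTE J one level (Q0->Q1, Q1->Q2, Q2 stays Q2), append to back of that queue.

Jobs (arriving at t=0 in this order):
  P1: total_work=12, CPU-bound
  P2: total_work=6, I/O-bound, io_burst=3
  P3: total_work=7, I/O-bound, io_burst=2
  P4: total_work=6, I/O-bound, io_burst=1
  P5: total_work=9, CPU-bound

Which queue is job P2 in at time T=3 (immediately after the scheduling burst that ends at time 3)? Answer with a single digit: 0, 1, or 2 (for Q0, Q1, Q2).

Answer: 0

Derivation:
t=0-3: P1@Q0 runs 3, rem=9, quantum used, demote→Q1. Q0=[P2,P3,P4,P5] Q1=[P1] Q2=[]
t=3-6: P2@Q0 runs 3, rem=3, I/O yield, promote→Q0. Q0=[P3,P4,P5,P2] Q1=[P1] Q2=[]
t=6-8: P3@Q0 runs 2, rem=5, I/O yield, promote→Q0. Q0=[P4,P5,P2,P3] Q1=[P1] Q2=[]
t=8-9: P4@Q0 runs 1, rem=5, I/O yield, promote→Q0. Q0=[P5,P2,P3,P4] Q1=[P1] Q2=[]
t=9-12: P5@Q0 runs 3, rem=6, quantum used, demote→Q1. Q0=[P2,P3,P4] Q1=[P1,P5] Q2=[]
t=12-15: P2@Q0 runs 3, rem=0, completes. Q0=[P3,P4] Q1=[P1,P5] Q2=[]
t=15-17: P3@Q0 runs 2, rem=3, I/O yield, promote→Q0. Q0=[P4,P3] Q1=[P1,P5] Q2=[]
t=17-18: P4@Q0 runs 1, rem=4, I/O yield, promote→Q0. Q0=[P3,P4] Q1=[P1,P5] Q2=[]
t=18-20: P3@Q0 runs 2, rem=1, I/O yield, promote→Q0. Q0=[P4,P3] Q1=[P1,P5] Q2=[]
t=20-21: P4@Q0 runs 1, rem=3, I/O yield, promote→Q0. Q0=[P3,P4] Q1=[P1,P5] Q2=[]
t=21-22: P3@Q0 runs 1, rem=0, completes. Q0=[P4] Q1=[P1,P5] Q2=[]
t=22-23: P4@Q0 runs 1, rem=2, I/O yield, promote→Q0. Q0=[P4] Q1=[P1,P5] Q2=[]
t=23-24: P4@Q0 runs 1, rem=1, I/O yield, promote→Q0. Q0=[P4] Q1=[P1,P5] Q2=[]
t=24-25: P4@Q0 runs 1, rem=0, completes. Q0=[] Q1=[P1,P5] Q2=[]
t=25-29: P1@Q1 runs 4, rem=5, quantum used, demote→Q2. Q0=[] Q1=[P5] Q2=[P1]
t=29-33: P5@Q1 runs 4, rem=2, quantum used, demote→Q2. Q0=[] Q1=[] Q2=[P1,P5]
t=33-38: P1@Q2 runs 5, rem=0, completes. Q0=[] Q1=[] Q2=[P5]
t=38-40: P5@Q2 runs 2, rem=0, completes. Q0=[] Q1=[] Q2=[]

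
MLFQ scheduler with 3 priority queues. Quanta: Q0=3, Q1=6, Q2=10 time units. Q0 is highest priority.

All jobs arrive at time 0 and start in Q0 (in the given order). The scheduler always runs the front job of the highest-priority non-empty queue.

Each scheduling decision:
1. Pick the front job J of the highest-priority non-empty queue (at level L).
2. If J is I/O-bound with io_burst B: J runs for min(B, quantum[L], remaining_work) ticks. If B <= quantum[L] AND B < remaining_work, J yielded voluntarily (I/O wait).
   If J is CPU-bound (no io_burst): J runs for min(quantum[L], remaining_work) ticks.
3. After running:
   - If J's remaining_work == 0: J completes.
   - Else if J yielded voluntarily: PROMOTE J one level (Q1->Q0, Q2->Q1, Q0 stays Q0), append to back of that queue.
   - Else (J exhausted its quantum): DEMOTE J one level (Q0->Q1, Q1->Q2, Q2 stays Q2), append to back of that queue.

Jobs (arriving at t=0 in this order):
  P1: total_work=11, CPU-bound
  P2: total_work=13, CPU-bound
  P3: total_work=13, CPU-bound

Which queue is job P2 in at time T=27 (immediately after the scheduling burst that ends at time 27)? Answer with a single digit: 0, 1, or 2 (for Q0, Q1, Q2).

t=0-3: P1@Q0 runs 3, rem=8, quantum used, demote→Q1. Q0=[P2,P3] Q1=[P1] Q2=[]
t=3-6: P2@Q0 runs 3, rem=10, quantum used, demote→Q1. Q0=[P3] Q1=[P1,P2] Q2=[]
t=6-9: P3@Q0 runs 3, rem=10, quantum used, demote→Q1. Q0=[] Q1=[P1,P2,P3] Q2=[]
t=9-15: P1@Q1 runs 6, rem=2, quantum used, demote→Q2. Q0=[] Q1=[P2,P3] Q2=[P1]
t=15-21: P2@Q1 runs 6, rem=4, quantum used, demote→Q2. Q0=[] Q1=[P3] Q2=[P1,P2]
t=21-27: P3@Q1 runs 6, rem=4, quantum used, demote→Q2. Q0=[] Q1=[] Q2=[P1,P2,P3]
t=27-29: P1@Q2 runs 2, rem=0, completes. Q0=[] Q1=[] Q2=[P2,P3]
t=29-33: P2@Q2 runs 4, rem=0, completes. Q0=[] Q1=[] Q2=[P3]
t=33-37: P3@Q2 runs 4, rem=0, completes. Q0=[] Q1=[] Q2=[]

Answer: 2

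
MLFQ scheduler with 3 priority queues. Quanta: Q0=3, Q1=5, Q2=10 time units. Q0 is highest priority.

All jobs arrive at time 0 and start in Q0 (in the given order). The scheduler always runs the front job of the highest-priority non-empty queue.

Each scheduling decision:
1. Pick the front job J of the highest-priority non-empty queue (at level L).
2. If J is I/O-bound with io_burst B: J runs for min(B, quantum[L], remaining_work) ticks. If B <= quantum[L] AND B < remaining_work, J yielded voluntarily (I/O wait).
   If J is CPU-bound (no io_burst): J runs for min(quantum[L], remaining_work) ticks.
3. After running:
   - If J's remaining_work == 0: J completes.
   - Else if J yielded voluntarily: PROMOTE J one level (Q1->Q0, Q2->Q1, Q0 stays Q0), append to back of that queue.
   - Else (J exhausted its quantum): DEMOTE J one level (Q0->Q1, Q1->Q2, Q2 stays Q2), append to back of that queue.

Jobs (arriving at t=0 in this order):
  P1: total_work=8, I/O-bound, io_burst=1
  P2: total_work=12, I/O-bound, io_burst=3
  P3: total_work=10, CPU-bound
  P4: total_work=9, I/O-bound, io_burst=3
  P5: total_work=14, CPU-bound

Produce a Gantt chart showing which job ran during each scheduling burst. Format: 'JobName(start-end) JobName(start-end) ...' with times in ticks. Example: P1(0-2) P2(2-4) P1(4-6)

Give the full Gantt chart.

Answer: P1(0-1) P2(1-4) P3(4-7) P4(7-10) P5(10-13) P1(13-14) P2(14-17) P4(17-20) P1(20-21) P2(21-24) P4(24-27) P1(27-28) P2(28-31) P1(31-32) P1(32-33) P1(33-34) P1(34-35) P3(35-40) P5(40-45) P3(45-47) P5(47-53)

Derivation:
t=0-1: P1@Q0 runs 1, rem=7, I/O yield, promote→Q0. Q0=[P2,P3,P4,P5,P1] Q1=[] Q2=[]
t=1-4: P2@Q0 runs 3, rem=9, I/O yield, promote→Q0. Q0=[P3,P4,P5,P1,P2] Q1=[] Q2=[]
t=4-7: P3@Q0 runs 3, rem=7, quantum used, demote→Q1. Q0=[P4,P5,P1,P2] Q1=[P3] Q2=[]
t=7-10: P4@Q0 runs 3, rem=6, I/O yield, promote→Q0. Q0=[P5,P1,P2,P4] Q1=[P3] Q2=[]
t=10-13: P5@Q0 runs 3, rem=11, quantum used, demote→Q1. Q0=[P1,P2,P4] Q1=[P3,P5] Q2=[]
t=13-14: P1@Q0 runs 1, rem=6, I/O yield, promote→Q0. Q0=[P2,P4,P1] Q1=[P3,P5] Q2=[]
t=14-17: P2@Q0 runs 3, rem=6, I/O yield, promote→Q0. Q0=[P4,P1,P2] Q1=[P3,P5] Q2=[]
t=17-20: P4@Q0 runs 3, rem=3, I/O yield, promote→Q0. Q0=[P1,P2,P4] Q1=[P3,P5] Q2=[]
t=20-21: P1@Q0 runs 1, rem=5, I/O yield, promote→Q0. Q0=[P2,P4,P1] Q1=[P3,P5] Q2=[]
t=21-24: P2@Q0 runs 3, rem=3, I/O yield, promote→Q0. Q0=[P4,P1,P2] Q1=[P3,P5] Q2=[]
t=24-27: P4@Q0 runs 3, rem=0, completes. Q0=[P1,P2] Q1=[P3,P5] Q2=[]
t=27-28: P1@Q0 runs 1, rem=4, I/O yield, promote→Q0. Q0=[P2,P1] Q1=[P3,P5] Q2=[]
t=28-31: P2@Q0 runs 3, rem=0, completes. Q0=[P1] Q1=[P3,P5] Q2=[]
t=31-32: P1@Q0 runs 1, rem=3, I/O yield, promote→Q0. Q0=[P1] Q1=[P3,P5] Q2=[]
t=32-33: P1@Q0 runs 1, rem=2, I/O yield, promote→Q0. Q0=[P1] Q1=[P3,P5] Q2=[]
t=33-34: P1@Q0 runs 1, rem=1, I/O yield, promote→Q0. Q0=[P1] Q1=[P3,P5] Q2=[]
t=34-35: P1@Q0 runs 1, rem=0, completes. Q0=[] Q1=[P3,P5] Q2=[]
t=35-40: P3@Q1 runs 5, rem=2, quantum used, demote→Q2. Q0=[] Q1=[P5] Q2=[P3]
t=40-45: P5@Q1 runs 5, rem=6, quantum used, demote→Q2. Q0=[] Q1=[] Q2=[P3,P5]
t=45-47: P3@Q2 runs 2, rem=0, completes. Q0=[] Q1=[] Q2=[P5]
t=47-53: P5@Q2 runs 6, rem=0, completes. Q0=[] Q1=[] Q2=[]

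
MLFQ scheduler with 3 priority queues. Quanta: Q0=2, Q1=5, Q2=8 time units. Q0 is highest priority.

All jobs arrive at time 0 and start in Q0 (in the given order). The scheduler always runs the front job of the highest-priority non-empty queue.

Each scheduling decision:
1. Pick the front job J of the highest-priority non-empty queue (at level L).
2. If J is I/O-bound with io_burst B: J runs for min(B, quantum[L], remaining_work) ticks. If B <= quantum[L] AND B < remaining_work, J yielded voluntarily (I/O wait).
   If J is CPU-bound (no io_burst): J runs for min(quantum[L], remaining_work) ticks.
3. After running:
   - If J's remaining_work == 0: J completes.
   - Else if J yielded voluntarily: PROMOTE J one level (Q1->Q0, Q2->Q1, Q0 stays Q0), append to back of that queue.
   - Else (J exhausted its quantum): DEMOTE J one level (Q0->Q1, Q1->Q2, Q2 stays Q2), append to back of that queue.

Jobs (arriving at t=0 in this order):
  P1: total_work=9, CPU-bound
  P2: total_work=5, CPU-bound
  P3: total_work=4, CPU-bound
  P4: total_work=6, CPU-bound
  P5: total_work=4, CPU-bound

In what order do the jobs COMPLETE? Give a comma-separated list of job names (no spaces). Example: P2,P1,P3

t=0-2: P1@Q0 runs 2, rem=7, quantum used, demote→Q1. Q0=[P2,P3,P4,P5] Q1=[P1] Q2=[]
t=2-4: P2@Q0 runs 2, rem=3, quantum used, demote→Q1. Q0=[P3,P4,P5] Q1=[P1,P2] Q2=[]
t=4-6: P3@Q0 runs 2, rem=2, quantum used, demote→Q1. Q0=[P4,P5] Q1=[P1,P2,P3] Q2=[]
t=6-8: P4@Q0 runs 2, rem=4, quantum used, demote→Q1. Q0=[P5] Q1=[P1,P2,P3,P4] Q2=[]
t=8-10: P5@Q0 runs 2, rem=2, quantum used, demote→Q1. Q0=[] Q1=[P1,P2,P3,P4,P5] Q2=[]
t=10-15: P1@Q1 runs 5, rem=2, quantum used, demote→Q2. Q0=[] Q1=[P2,P3,P4,P5] Q2=[P1]
t=15-18: P2@Q1 runs 3, rem=0, completes. Q0=[] Q1=[P3,P4,P5] Q2=[P1]
t=18-20: P3@Q1 runs 2, rem=0, completes. Q0=[] Q1=[P4,P5] Q2=[P1]
t=20-24: P4@Q1 runs 4, rem=0, completes. Q0=[] Q1=[P5] Q2=[P1]
t=24-26: P5@Q1 runs 2, rem=0, completes. Q0=[] Q1=[] Q2=[P1]
t=26-28: P1@Q2 runs 2, rem=0, completes. Q0=[] Q1=[] Q2=[]

Answer: P2,P3,P4,P5,P1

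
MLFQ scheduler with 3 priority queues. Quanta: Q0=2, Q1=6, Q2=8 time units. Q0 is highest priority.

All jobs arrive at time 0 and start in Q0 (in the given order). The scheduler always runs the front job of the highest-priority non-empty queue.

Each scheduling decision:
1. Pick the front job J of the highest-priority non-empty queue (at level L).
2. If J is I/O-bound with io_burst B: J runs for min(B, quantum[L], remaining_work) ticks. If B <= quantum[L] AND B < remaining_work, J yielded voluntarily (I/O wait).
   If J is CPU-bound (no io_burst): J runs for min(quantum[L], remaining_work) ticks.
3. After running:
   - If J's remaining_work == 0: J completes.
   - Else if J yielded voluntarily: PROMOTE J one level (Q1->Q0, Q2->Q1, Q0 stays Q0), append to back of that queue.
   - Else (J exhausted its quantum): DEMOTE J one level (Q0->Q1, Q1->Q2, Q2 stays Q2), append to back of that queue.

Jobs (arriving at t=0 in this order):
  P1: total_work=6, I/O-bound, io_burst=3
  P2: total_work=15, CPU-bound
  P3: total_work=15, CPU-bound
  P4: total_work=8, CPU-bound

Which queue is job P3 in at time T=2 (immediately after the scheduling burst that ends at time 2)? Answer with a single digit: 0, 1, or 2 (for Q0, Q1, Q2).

t=0-2: P1@Q0 runs 2, rem=4, quantum used, demote→Q1. Q0=[P2,P3,P4] Q1=[P1] Q2=[]
t=2-4: P2@Q0 runs 2, rem=13, quantum used, demote→Q1. Q0=[P3,P4] Q1=[P1,P2] Q2=[]
t=4-6: P3@Q0 runs 2, rem=13, quantum used, demote→Q1. Q0=[P4] Q1=[P1,P2,P3] Q2=[]
t=6-8: P4@Q0 runs 2, rem=6, quantum used, demote→Q1. Q0=[] Q1=[P1,P2,P3,P4] Q2=[]
t=8-11: P1@Q1 runs 3, rem=1, I/O yield, promote→Q0. Q0=[P1] Q1=[P2,P3,P4] Q2=[]
t=11-12: P1@Q0 runs 1, rem=0, completes. Q0=[] Q1=[P2,P3,P4] Q2=[]
t=12-18: P2@Q1 runs 6, rem=7, quantum used, demote→Q2. Q0=[] Q1=[P3,P4] Q2=[P2]
t=18-24: P3@Q1 runs 6, rem=7, quantum used, demote→Q2. Q0=[] Q1=[P4] Q2=[P2,P3]
t=24-30: P4@Q1 runs 6, rem=0, completes. Q0=[] Q1=[] Q2=[P2,P3]
t=30-37: P2@Q2 runs 7, rem=0, completes. Q0=[] Q1=[] Q2=[P3]
t=37-44: P3@Q2 runs 7, rem=0, completes. Q0=[] Q1=[] Q2=[]

Answer: 0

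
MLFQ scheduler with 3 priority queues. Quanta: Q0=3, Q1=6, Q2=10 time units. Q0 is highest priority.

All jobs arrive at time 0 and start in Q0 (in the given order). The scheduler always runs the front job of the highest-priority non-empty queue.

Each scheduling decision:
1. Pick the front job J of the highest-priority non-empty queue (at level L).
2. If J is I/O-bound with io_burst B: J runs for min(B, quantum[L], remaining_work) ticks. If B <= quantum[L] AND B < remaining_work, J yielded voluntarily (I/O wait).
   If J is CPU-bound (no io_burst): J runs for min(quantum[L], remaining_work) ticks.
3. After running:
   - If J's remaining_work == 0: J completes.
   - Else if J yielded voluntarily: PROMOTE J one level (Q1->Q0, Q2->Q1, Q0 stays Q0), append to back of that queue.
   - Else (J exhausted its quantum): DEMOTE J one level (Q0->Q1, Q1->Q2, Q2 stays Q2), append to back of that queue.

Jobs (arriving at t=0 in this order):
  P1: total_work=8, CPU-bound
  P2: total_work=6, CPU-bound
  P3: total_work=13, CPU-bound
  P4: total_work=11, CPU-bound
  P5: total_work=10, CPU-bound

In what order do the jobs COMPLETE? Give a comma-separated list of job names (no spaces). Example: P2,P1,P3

t=0-3: P1@Q0 runs 3, rem=5, quantum used, demote→Q1. Q0=[P2,P3,P4,P5] Q1=[P1] Q2=[]
t=3-6: P2@Q0 runs 3, rem=3, quantum used, demote→Q1. Q0=[P3,P4,P5] Q1=[P1,P2] Q2=[]
t=6-9: P3@Q0 runs 3, rem=10, quantum used, demote→Q1. Q0=[P4,P5] Q1=[P1,P2,P3] Q2=[]
t=9-12: P4@Q0 runs 3, rem=8, quantum used, demote→Q1. Q0=[P5] Q1=[P1,P2,P3,P4] Q2=[]
t=12-15: P5@Q0 runs 3, rem=7, quantum used, demote→Q1. Q0=[] Q1=[P1,P2,P3,P4,P5] Q2=[]
t=15-20: P1@Q1 runs 5, rem=0, completes. Q0=[] Q1=[P2,P3,P4,P5] Q2=[]
t=20-23: P2@Q1 runs 3, rem=0, completes. Q0=[] Q1=[P3,P4,P5] Q2=[]
t=23-29: P3@Q1 runs 6, rem=4, quantum used, demote→Q2. Q0=[] Q1=[P4,P5] Q2=[P3]
t=29-35: P4@Q1 runs 6, rem=2, quantum used, demote→Q2. Q0=[] Q1=[P5] Q2=[P3,P4]
t=35-41: P5@Q1 runs 6, rem=1, quantum used, demote→Q2. Q0=[] Q1=[] Q2=[P3,P4,P5]
t=41-45: P3@Q2 runs 4, rem=0, completes. Q0=[] Q1=[] Q2=[P4,P5]
t=45-47: P4@Q2 runs 2, rem=0, completes. Q0=[] Q1=[] Q2=[P5]
t=47-48: P5@Q2 runs 1, rem=0, completes. Q0=[] Q1=[] Q2=[]

Answer: P1,P2,P3,P4,P5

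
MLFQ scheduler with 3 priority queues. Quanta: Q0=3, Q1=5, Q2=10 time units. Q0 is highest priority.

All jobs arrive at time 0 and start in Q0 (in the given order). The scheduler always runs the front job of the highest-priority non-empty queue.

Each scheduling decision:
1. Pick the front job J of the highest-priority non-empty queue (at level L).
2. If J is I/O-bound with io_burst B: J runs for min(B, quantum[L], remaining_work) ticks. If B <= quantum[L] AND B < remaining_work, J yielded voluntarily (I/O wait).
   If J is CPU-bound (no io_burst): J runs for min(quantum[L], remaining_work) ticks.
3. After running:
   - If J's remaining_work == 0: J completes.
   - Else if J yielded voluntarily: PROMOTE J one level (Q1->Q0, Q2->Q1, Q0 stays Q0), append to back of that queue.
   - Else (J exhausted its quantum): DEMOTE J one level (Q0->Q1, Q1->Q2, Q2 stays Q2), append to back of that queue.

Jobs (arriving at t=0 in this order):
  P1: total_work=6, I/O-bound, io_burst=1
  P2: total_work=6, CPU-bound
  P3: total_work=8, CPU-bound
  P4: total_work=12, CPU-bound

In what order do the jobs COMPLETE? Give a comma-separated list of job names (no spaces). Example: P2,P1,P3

Answer: P1,P2,P3,P4

Derivation:
t=0-1: P1@Q0 runs 1, rem=5, I/O yield, promote→Q0. Q0=[P2,P3,P4,P1] Q1=[] Q2=[]
t=1-4: P2@Q0 runs 3, rem=3, quantum used, demote→Q1. Q0=[P3,P4,P1] Q1=[P2] Q2=[]
t=4-7: P3@Q0 runs 3, rem=5, quantum used, demote→Q1. Q0=[P4,P1] Q1=[P2,P3] Q2=[]
t=7-10: P4@Q0 runs 3, rem=9, quantum used, demote→Q1. Q0=[P1] Q1=[P2,P3,P4] Q2=[]
t=10-11: P1@Q0 runs 1, rem=4, I/O yield, promote→Q0. Q0=[P1] Q1=[P2,P3,P4] Q2=[]
t=11-12: P1@Q0 runs 1, rem=3, I/O yield, promote→Q0. Q0=[P1] Q1=[P2,P3,P4] Q2=[]
t=12-13: P1@Q0 runs 1, rem=2, I/O yield, promote→Q0. Q0=[P1] Q1=[P2,P3,P4] Q2=[]
t=13-14: P1@Q0 runs 1, rem=1, I/O yield, promote→Q0. Q0=[P1] Q1=[P2,P3,P4] Q2=[]
t=14-15: P1@Q0 runs 1, rem=0, completes. Q0=[] Q1=[P2,P3,P4] Q2=[]
t=15-18: P2@Q1 runs 3, rem=0, completes. Q0=[] Q1=[P3,P4] Q2=[]
t=18-23: P3@Q1 runs 5, rem=0, completes. Q0=[] Q1=[P4] Q2=[]
t=23-28: P4@Q1 runs 5, rem=4, quantum used, demote→Q2. Q0=[] Q1=[] Q2=[P4]
t=28-32: P4@Q2 runs 4, rem=0, completes. Q0=[] Q1=[] Q2=[]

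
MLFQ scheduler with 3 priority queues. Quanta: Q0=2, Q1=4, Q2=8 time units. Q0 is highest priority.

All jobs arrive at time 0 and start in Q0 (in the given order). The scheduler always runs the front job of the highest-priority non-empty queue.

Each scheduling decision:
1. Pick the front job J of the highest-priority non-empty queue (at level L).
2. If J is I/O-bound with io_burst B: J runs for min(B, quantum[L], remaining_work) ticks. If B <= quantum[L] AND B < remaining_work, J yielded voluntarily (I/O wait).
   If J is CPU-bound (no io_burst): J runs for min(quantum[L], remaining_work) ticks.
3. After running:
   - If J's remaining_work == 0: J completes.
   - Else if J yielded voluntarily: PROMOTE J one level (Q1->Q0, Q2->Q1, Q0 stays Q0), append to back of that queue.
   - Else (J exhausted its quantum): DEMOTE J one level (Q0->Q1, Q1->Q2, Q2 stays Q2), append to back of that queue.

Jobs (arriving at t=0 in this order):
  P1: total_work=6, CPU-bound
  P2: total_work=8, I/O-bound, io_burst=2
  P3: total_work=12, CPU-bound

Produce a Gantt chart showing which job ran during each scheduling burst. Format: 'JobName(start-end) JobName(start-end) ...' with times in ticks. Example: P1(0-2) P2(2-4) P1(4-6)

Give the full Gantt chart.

t=0-2: P1@Q0 runs 2, rem=4, quantum used, demote→Q1. Q0=[P2,P3] Q1=[P1] Q2=[]
t=2-4: P2@Q0 runs 2, rem=6, I/O yield, promote→Q0. Q0=[P3,P2] Q1=[P1] Q2=[]
t=4-6: P3@Q0 runs 2, rem=10, quantum used, demote→Q1. Q0=[P2] Q1=[P1,P3] Q2=[]
t=6-8: P2@Q0 runs 2, rem=4, I/O yield, promote→Q0. Q0=[P2] Q1=[P1,P3] Q2=[]
t=8-10: P2@Q0 runs 2, rem=2, I/O yield, promote→Q0. Q0=[P2] Q1=[P1,P3] Q2=[]
t=10-12: P2@Q0 runs 2, rem=0, completes. Q0=[] Q1=[P1,P3] Q2=[]
t=12-16: P1@Q1 runs 4, rem=0, completes. Q0=[] Q1=[P3] Q2=[]
t=16-20: P3@Q1 runs 4, rem=6, quantum used, demote→Q2. Q0=[] Q1=[] Q2=[P3]
t=20-26: P3@Q2 runs 6, rem=0, completes. Q0=[] Q1=[] Q2=[]

Answer: P1(0-2) P2(2-4) P3(4-6) P2(6-8) P2(8-10) P2(10-12) P1(12-16) P3(16-20) P3(20-26)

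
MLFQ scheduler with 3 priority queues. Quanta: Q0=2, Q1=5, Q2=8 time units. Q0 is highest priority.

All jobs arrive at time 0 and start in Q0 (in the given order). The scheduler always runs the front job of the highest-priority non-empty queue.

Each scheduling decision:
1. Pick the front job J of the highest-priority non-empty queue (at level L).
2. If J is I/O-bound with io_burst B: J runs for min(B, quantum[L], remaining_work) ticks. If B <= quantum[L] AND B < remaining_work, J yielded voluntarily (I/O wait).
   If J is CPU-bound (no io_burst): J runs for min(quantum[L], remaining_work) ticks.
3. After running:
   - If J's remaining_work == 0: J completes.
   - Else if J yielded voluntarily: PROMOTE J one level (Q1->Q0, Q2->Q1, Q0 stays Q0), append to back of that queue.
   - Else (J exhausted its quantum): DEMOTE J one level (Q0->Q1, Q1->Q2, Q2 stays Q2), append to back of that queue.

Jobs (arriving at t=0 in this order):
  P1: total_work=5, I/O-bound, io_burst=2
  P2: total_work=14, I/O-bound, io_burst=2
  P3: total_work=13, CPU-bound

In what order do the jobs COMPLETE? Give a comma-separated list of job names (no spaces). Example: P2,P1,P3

t=0-2: P1@Q0 runs 2, rem=3, I/O yield, promote→Q0. Q0=[P2,P3,P1] Q1=[] Q2=[]
t=2-4: P2@Q0 runs 2, rem=12, I/O yield, promote→Q0. Q0=[P3,P1,P2] Q1=[] Q2=[]
t=4-6: P3@Q0 runs 2, rem=11, quantum used, demote→Q1. Q0=[P1,P2] Q1=[P3] Q2=[]
t=6-8: P1@Q0 runs 2, rem=1, I/O yield, promote→Q0. Q0=[P2,P1] Q1=[P3] Q2=[]
t=8-10: P2@Q0 runs 2, rem=10, I/O yield, promote→Q0. Q0=[P1,P2] Q1=[P3] Q2=[]
t=10-11: P1@Q0 runs 1, rem=0, completes. Q0=[P2] Q1=[P3] Q2=[]
t=11-13: P2@Q0 runs 2, rem=8, I/O yield, promote→Q0. Q0=[P2] Q1=[P3] Q2=[]
t=13-15: P2@Q0 runs 2, rem=6, I/O yield, promote→Q0. Q0=[P2] Q1=[P3] Q2=[]
t=15-17: P2@Q0 runs 2, rem=4, I/O yield, promote→Q0. Q0=[P2] Q1=[P3] Q2=[]
t=17-19: P2@Q0 runs 2, rem=2, I/O yield, promote→Q0. Q0=[P2] Q1=[P3] Q2=[]
t=19-21: P2@Q0 runs 2, rem=0, completes. Q0=[] Q1=[P3] Q2=[]
t=21-26: P3@Q1 runs 5, rem=6, quantum used, demote→Q2. Q0=[] Q1=[] Q2=[P3]
t=26-32: P3@Q2 runs 6, rem=0, completes. Q0=[] Q1=[] Q2=[]

Answer: P1,P2,P3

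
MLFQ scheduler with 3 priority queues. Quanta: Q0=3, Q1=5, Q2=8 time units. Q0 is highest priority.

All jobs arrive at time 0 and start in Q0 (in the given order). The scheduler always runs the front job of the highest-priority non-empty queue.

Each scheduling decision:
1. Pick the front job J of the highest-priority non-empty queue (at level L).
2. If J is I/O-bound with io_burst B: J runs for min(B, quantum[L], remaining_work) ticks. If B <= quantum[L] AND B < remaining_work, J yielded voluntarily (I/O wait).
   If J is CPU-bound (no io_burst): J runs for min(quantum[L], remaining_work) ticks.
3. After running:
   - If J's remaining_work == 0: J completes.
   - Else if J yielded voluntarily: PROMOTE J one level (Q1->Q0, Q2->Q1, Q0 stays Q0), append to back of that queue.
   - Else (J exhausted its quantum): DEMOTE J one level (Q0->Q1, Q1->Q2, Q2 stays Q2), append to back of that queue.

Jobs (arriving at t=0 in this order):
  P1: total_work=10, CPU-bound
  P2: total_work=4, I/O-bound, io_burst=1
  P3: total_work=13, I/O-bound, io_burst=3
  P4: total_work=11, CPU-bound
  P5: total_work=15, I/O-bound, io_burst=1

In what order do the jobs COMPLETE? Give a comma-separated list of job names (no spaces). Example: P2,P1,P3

Answer: P2,P3,P5,P1,P4

Derivation:
t=0-3: P1@Q0 runs 3, rem=7, quantum used, demote→Q1. Q0=[P2,P3,P4,P5] Q1=[P1] Q2=[]
t=3-4: P2@Q0 runs 1, rem=3, I/O yield, promote→Q0. Q0=[P3,P4,P5,P2] Q1=[P1] Q2=[]
t=4-7: P3@Q0 runs 3, rem=10, I/O yield, promote→Q0. Q0=[P4,P5,P2,P3] Q1=[P1] Q2=[]
t=7-10: P4@Q0 runs 3, rem=8, quantum used, demote→Q1. Q0=[P5,P2,P3] Q1=[P1,P4] Q2=[]
t=10-11: P5@Q0 runs 1, rem=14, I/O yield, promote→Q0. Q0=[P2,P3,P5] Q1=[P1,P4] Q2=[]
t=11-12: P2@Q0 runs 1, rem=2, I/O yield, promote→Q0. Q0=[P3,P5,P2] Q1=[P1,P4] Q2=[]
t=12-15: P3@Q0 runs 3, rem=7, I/O yield, promote→Q0. Q0=[P5,P2,P3] Q1=[P1,P4] Q2=[]
t=15-16: P5@Q0 runs 1, rem=13, I/O yield, promote→Q0. Q0=[P2,P3,P5] Q1=[P1,P4] Q2=[]
t=16-17: P2@Q0 runs 1, rem=1, I/O yield, promote→Q0. Q0=[P3,P5,P2] Q1=[P1,P4] Q2=[]
t=17-20: P3@Q0 runs 3, rem=4, I/O yield, promote→Q0. Q0=[P5,P2,P3] Q1=[P1,P4] Q2=[]
t=20-21: P5@Q0 runs 1, rem=12, I/O yield, promote→Q0. Q0=[P2,P3,P5] Q1=[P1,P4] Q2=[]
t=21-22: P2@Q0 runs 1, rem=0, completes. Q0=[P3,P5] Q1=[P1,P4] Q2=[]
t=22-25: P3@Q0 runs 3, rem=1, I/O yield, promote→Q0. Q0=[P5,P3] Q1=[P1,P4] Q2=[]
t=25-26: P5@Q0 runs 1, rem=11, I/O yield, promote→Q0. Q0=[P3,P5] Q1=[P1,P4] Q2=[]
t=26-27: P3@Q0 runs 1, rem=0, completes. Q0=[P5] Q1=[P1,P4] Q2=[]
t=27-28: P5@Q0 runs 1, rem=10, I/O yield, promote→Q0. Q0=[P5] Q1=[P1,P4] Q2=[]
t=28-29: P5@Q0 runs 1, rem=9, I/O yield, promote→Q0. Q0=[P5] Q1=[P1,P4] Q2=[]
t=29-30: P5@Q0 runs 1, rem=8, I/O yield, promote→Q0. Q0=[P5] Q1=[P1,P4] Q2=[]
t=30-31: P5@Q0 runs 1, rem=7, I/O yield, promote→Q0. Q0=[P5] Q1=[P1,P4] Q2=[]
t=31-32: P5@Q0 runs 1, rem=6, I/O yield, promote→Q0. Q0=[P5] Q1=[P1,P4] Q2=[]
t=32-33: P5@Q0 runs 1, rem=5, I/O yield, promote→Q0. Q0=[P5] Q1=[P1,P4] Q2=[]
t=33-34: P5@Q0 runs 1, rem=4, I/O yield, promote→Q0. Q0=[P5] Q1=[P1,P4] Q2=[]
t=34-35: P5@Q0 runs 1, rem=3, I/O yield, promote→Q0. Q0=[P5] Q1=[P1,P4] Q2=[]
t=35-36: P5@Q0 runs 1, rem=2, I/O yield, promote→Q0. Q0=[P5] Q1=[P1,P4] Q2=[]
t=36-37: P5@Q0 runs 1, rem=1, I/O yield, promote→Q0. Q0=[P5] Q1=[P1,P4] Q2=[]
t=37-38: P5@Q0 runs 1, rem=0, completes. Q0=[] Q1=[P1,P4] Q2=[]
t=38-43: P1@Q1 runs 5, rem=2, quantum used, demote→Q2. Q0=[] Q1=[P4] Q2=[P1]
t=43-48: P4@Q1 runs 5, rem=3, quantum used, demote→Q2. Q0=[] Q1=[] Q2=[P1,P4]
t=48-50: P1@Q2 runs 2, rem=0, completes. Q0=[] Q1=[] Q2=[P4]
t=50-53: P4@Q2 runs 3, rem=0, completes. Q0=[] Q1=[] Q2=[]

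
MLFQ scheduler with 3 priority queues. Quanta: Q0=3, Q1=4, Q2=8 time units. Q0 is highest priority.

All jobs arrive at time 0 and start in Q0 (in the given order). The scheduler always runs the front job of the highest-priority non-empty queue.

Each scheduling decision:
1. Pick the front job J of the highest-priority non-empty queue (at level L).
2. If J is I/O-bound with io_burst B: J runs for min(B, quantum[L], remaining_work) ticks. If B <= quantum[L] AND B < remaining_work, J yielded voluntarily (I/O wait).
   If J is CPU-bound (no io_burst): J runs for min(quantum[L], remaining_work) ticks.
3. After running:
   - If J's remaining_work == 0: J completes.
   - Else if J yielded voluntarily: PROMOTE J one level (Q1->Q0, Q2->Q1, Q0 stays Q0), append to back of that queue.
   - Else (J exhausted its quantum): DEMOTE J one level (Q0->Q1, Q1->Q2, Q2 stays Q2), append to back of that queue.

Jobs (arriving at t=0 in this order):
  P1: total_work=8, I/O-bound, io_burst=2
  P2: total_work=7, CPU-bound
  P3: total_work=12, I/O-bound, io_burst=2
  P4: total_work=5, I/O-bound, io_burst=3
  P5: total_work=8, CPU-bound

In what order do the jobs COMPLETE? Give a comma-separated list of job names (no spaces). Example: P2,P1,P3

Answer: P4,P1,P3,P2,P5

Derivation:
t=0-2: P1@Q0 runs 2, rem=6, I/O yield, promote→Q0. Q0=[P2,P3,P4,P5,P1] Q1=[] Q2=[]
t=2-5: P2@Q0 runs 3, rem=4, quantum used, demote→Q1. Q0=[P3,P4,P5,P1] Q1=[P2] Q2=[]
t=5-7: P3@Q0 runs 2, rem=10, I/O yield, promote→Q0. Q0=[P4,P5,P1,P3] Q1=[P2] Q2=[]
t=7-10: P4@Q0 runs 3, rem=2, I/O yield, promote→Q0. Q0=[P5,P1,P3,P4] Q1=[P2] Q2=[]
t=10-13: P5@Q0 runs 3, rem=5, quantum used, demote→Q1. Q0=[P1,P3,P4] Q1=[P2,P5] Q2=[]
t=13-15: P1@Q0 runs 2, rem=4, I/O yield, promote→Q0. Q0=[P3,P4,P1] Q1=[P2,P5] Q2=[]
t=15-17: P3@Q0 runs 2, rem=8, I/O yield, promote→Q0. Q0=[P4,P1,P3] Q1=[P2,P5] Q2=[]
t=17-19: P4@Q0 runs 2, rem=0, completes. Q0=[P1,P3] Q1=[P2,P5] Q2=[]
t=19-21: P1@Q0 runs 2, rem=2, I/O yield, promote→Q0. Q0=[P3,P1] Q1=[P2,P5] Q2=[]
t=21-23: P3@Q0 runs 2, rem=6, I/O yield, promote→Q0. Q0=[P1,P3] Q1=[P2,P5] Q2=[]
t=23-25: P1@Q0 runs 2, rem=0, completes. Q0=[P3] Q1=[P2,P5] Q2=[]
t=25-27: P3@Q0 runs 2, rem=4, I/O yield, promote→Q0. Q0=[P3] Q1=[P2,P5] Q2=[]
t=27-29: P3@Q0 runs 2, rem=2, I/O yield, promote→Q0. Q0=[P3] Q1=[P2,P5] Q2=[]
t=29-31: P3@Q0 runs 2, rem=0, completes. Q0=[] Q1=[P2,P5] Q2=[]
t=31-35: P2@Q1 runs 4, rem=0, completes. Q0=[] Q1=[P5] Q2=[]
t=35-39: P5@Q1 runs 4, rem=1, quantum used, demote→Q2. Q0=[] Q1=[] Q2=[P5]
t=39-40: P5@Q2 runs 1, rem=0, completes. Q0=[] Q1=[] Q2=[]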